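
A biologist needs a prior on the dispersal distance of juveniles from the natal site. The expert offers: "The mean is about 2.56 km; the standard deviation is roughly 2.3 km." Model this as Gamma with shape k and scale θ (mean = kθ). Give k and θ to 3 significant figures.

For Gamma(k, scale θ): mean = kθ, variance = kθ², so CV = 1/√k.
CV = SD/mean = 2.3/2.56 = 0.8984, hence k = 1/CV² = 1.24.
Then θ = mean/k = 2.56/1.24 = 2.07.

k ≈ 1.24, θ ≈ 2.07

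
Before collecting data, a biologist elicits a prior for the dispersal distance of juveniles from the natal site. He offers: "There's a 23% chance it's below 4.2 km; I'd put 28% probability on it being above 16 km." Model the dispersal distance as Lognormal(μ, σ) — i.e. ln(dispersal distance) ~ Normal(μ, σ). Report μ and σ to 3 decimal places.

μ ≈ 2.183, σ ≈ 1.012

If T ~ Lognormal(μ,σ) then ln T ~ Normal(μ,σ), so the p-quantile of ln T is μ + z_p·σ.
ln(4.2) = 1.435 and ln(16) = 2.773; z_{0.23} = -0.7388, z_{0.72} = 0.5828.
σ = (2.773 − 1.435)/(0.5828 − (-0.7388)) = 1.012.
μ = 1.435 − (-0.7388)·1.012 = 2.183.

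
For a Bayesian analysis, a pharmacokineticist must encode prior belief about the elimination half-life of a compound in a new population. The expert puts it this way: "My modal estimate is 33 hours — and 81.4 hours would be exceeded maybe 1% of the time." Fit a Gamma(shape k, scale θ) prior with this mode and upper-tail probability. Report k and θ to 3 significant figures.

k ≈ 6.77, θ ≈ 5.71

Gamma(k,θ) with k>1 has mode (k−1)θ, so θ = 33/(k−1).
Need P(X < 81.4) = 0.99 with θ tied to k this way. Start at k = 2, θ = 33: P(X<81.4) ≈ 0.706.
Too low — raise k to concentrate. Iterating converges to k ≈ 6.77.
Then θ = 33/(6.77−1) ≈ 5.71.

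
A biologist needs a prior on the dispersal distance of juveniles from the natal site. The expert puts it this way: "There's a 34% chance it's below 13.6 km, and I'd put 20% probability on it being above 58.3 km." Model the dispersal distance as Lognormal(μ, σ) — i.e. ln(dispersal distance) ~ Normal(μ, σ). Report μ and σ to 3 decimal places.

μ ≈ 3.089, σ ≈ 1.161

If T ~ Lognormal(μ,σ) then ln T ~ Normal(μ,σ), so the p-quantile of ln T is μ + z_p·σ.
ln(13.6) = 2.61 and ln(58.3) = 4.066; z_{0.34} = -0.4125, z_{0.8} = 0.8416.
σ = (4.066 − 2.61)/(0.8416 − (-0.4125)) = 1.161.
μ = 2.61 − (-0.4125)·1.161 = 3.089.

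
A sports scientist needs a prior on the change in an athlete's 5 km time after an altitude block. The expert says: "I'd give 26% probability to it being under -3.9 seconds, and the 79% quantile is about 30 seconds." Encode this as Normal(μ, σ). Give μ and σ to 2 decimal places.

μ = 11.14, σ = 23.38

For Normal(μ,σ), the p-quantile is μ + z_p·σ. Here z_{0.26} = -0.6433, z_{0.79} = 0.8064.
So -3.9 = μ − 0.6433σ and 30 = μ + 0.8064σ.
Subtracting: σ = (30 − -3.9)/(0.8064 − (-0.6433)) = 23.38.
Then μ = -3.9 − (-0.6433)·23.38 = 11.14.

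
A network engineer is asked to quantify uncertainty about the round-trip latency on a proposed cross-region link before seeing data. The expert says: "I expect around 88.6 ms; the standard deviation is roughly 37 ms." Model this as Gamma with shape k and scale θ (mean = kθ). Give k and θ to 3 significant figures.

k ≈ 5.73, θ ≈ 15.5

For Gamma(k, scale θ): mean = kθ, variance = kθ², so CV = 1/√k.
CV = SD/mean = 37/88.6 = 0.4176, hence k = 1/CV² = 5.73.
Then θ = mean/k = 88.6/5.73 = 15.5.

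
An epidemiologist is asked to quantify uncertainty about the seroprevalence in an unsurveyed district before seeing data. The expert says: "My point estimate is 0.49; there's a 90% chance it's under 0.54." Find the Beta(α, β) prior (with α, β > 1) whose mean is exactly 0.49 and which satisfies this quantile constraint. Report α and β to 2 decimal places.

α ≈ 80.37, β ≈ 83.65

With mean 0.49 fixed, write α = 0.49s, β = 0.51s where s = α+β.
Need P(θ < 0.54) = 0.9 under Beta(0.49s, 0.51s). Normal approximation: (q−m)/√(m(1−m)/s) ≈ z_{0.9} = 1.28, so s ≈ 0.49·0.51·(1.28)²/(0.54−0.49)² = 164.2.
At s = 164.2: P(θ<0.54) ≈ 0.900. Adjusting to match 0.9 gives s ≈ 164.02.
So α = 0.49·164.02 ≈ 80.37, β = 0.51·164.02 ≈ 83.65.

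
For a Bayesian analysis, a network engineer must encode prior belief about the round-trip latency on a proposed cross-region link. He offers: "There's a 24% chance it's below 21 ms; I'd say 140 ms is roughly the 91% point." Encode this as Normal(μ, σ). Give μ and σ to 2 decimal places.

For Normal(μ,σ), the p-quantile is μ + z_p·σ. Here z_{0.24} = -0.7063, z_{0.91} = 1.341.
So 21 = μ − 0.7063σ and 140 = μ + 1.341σ.
Subtracting: σ = (140 − 21)/(1.341 − (-0.7063)) = 58.13.
Then μ = 21 − (-0.7063)·58.13 = 62.06.

μ = 62.06, σ = 58.13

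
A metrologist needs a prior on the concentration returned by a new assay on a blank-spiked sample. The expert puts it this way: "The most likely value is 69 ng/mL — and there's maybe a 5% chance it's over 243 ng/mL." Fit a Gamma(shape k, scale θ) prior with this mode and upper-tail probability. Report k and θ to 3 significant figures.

Gamma(k,θ) with k>1 has mode (k−1)θ, so θ = 69/(k−1).
Need P(X < 243) = 0.95 with θ tied to k this way. Start at k = 2, θ = 69: P(X<243) ≈ 0.866.
Too low — raise k to concentrate. Iterating converges to k ≈ 2.63.
Then θ = 69/(2.63−1) ≈ 42.4.

k ≈ 2.63, θ ≈ 42.4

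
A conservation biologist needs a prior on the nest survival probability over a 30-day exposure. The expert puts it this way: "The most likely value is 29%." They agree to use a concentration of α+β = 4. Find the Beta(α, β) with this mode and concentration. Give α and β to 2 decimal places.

α = 1.58, β = 2.42

For α,β > 1 the Beta mode is (α−1)/(α+β−2). With α+β = 4, the mode is (α−1)/2.
Set (α−1)/2 = 0.29 → α = 1 + 0.29·2 = 1.58.
β = 4 − α = 2.42.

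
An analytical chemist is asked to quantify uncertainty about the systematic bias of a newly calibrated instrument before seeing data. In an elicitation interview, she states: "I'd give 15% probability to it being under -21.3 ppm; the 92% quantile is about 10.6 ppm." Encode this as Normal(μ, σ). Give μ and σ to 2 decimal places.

For Normal(μ,σ), the p-quantile is μ + z_p·σ. Here z_{0.15} = -1.036, z_{0.92} = 1.405.
So -21.3 = μ − 1.036σ and 10.6 = μ + 1.405σ.
Subtracting: σ = (10.6 − -21.3)/(1.405 − (-1.036)) = 13.07.
Then μ = -21.3 − (-1.036)·13.07 = -7.76.

μ = -7.76, σ = 13.07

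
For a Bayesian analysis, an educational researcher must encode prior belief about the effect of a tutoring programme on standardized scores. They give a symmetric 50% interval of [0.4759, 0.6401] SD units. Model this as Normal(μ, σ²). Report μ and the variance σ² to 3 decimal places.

A symmetric 50% interval runs μ ± z·σ with z = 0.6745.
Half-width = 0.0821, so σ = 0.0821/0.6745 = 0.1217 and σ² = 0.015.
μ is the interval midpoint, 0.558.

μ = 0.558, σ² = 0.015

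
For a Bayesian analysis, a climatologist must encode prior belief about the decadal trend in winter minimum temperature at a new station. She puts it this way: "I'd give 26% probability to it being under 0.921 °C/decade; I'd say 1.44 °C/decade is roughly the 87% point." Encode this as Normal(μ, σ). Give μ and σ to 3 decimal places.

For Normal(μ,σ), the p-quantile is μ + z_p·σ. Here z_{0.26} = -0.6433, z_{0.87} = 1.126.
So 0.921 = μ − 0.6433σ and 1.44 = μ + 1.126σ.
Subtracting: σ = (1.44 − 0.921)/(1.126 − (-0.6433)) = 0.293.
Then μ = 0.921 − (-0.6433)·0.293 = 1.110.

μ = 1.110, σ = 0.293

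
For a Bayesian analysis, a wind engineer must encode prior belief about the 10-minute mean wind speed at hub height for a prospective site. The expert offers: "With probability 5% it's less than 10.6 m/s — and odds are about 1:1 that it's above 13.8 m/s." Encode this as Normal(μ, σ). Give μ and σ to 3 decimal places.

For Normal(μ,σ), the p-quantile is μ + z_p·σ. Here z_{0.05} = -1.645, z_{0.5} = 0.
So 10.6 = μ − 1.645σ and 13.8 = μ + 0σ.
Subtracting: σ = (13.8 − 10.6)/(0 − (-1.645)) = 1.945.
Then μ = 10.6 − (-1.645)·1.945 = 13.800.

μ = 13.800, σ = 1.945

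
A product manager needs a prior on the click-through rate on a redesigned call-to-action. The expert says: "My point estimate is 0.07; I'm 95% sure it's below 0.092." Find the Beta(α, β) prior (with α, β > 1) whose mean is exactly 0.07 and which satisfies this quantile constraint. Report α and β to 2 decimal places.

With mean 0.07 fixed, write α = 0.07s, β = 0.93s where s = α+β.
Need P(θ < 0.092) = 0.95 under Beta(0.07s, 0.93s). Normal approximation: (q−m)/√(m(1−m)/s) ≈ z_{0.95} = 1.64, so s ≈ 0.07·0.93·(1.64)²/(0.092−0.07)² = 363.9.
At s = 363.9: P(θ<0.092) ≈ 0.941. Adjusting to match 0.95 gives s ≈ 403.93.
So α = 0.07·403.93 ≈ 28.27, β = 0.93·403.93 ≈ 375.65.

α ≈ 28.27, β ≈ 375.65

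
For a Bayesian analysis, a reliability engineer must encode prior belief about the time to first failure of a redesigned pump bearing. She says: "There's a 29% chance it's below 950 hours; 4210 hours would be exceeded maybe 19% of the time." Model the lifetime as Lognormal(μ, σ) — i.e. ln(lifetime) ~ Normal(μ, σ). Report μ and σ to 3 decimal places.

If T ~ Lognormal(μ,σ) then ln T ~ Normal(μ,σ), so the p-quantile of ln T is μ + z_p·σ.
ln(950) = 6.856 and ln(4210) = 8.345; z_{0.29} = -0.5534, z_{0.81} = 0.8779.
σ = (8.345 − 6.856)/(0.8779 − (-0.5534)) = 1.040.
μ = 6.856 − (-0.5534)·1.040 = 7.432.

μ ≈ 7.432, σ ≈ 1.040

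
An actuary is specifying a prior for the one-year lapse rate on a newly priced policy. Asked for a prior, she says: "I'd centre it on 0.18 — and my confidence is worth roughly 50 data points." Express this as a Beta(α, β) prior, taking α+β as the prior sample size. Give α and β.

Under the effective-sample-size interpretation, Beta(α, β) has prior mean α/(α+β) and prior sample size α+β.
So α+β = 50 and α/(α+β) = 0.18, giving α = 0.18·50 = 9 and β = 50 − 9 = 41.

α = 9, β = 41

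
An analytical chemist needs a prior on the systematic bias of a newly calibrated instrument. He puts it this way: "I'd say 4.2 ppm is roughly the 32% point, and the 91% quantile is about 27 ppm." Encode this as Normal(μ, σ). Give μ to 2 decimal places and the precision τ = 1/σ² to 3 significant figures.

μ = 10.10, τ = 0.00629

For Normal(μ,σ), the p-quantile is μ + z_p·σ. Here z_{0.32} = -0.4677, z_{0.91} = 1.341.
So 4.2 = μ − 0.4677σ and 27 = μ + 1.341σ.
Subtracting: σ = (27 − 4.2)/(1.341 − (-0.4677)) = 12.61.
Then μ = 4.2 − (-0.4677)·12.61 = 10.10.
Precision τ = 1/σ² = 1/12.61² = 0.00629.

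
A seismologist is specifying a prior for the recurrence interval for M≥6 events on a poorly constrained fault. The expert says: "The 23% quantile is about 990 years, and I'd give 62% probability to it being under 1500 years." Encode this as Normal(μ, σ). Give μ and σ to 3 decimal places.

For Normal(μ,σ), the p-quantile is μ + z_p·σ. Here z_{0.23} = -0.7388, z_{0.62} = 0.3055.
So 990 = μ − 0.7388σ and 1500 = μ + 0.3055σ.
Subtracting: σ = (1500 − 990)/(0.3055 − (-0.7388)) = 488.352.
Then μ = 990 − (-0.7388)·488.352 = 1350.818.

μ = 1350.818, σ = 488.352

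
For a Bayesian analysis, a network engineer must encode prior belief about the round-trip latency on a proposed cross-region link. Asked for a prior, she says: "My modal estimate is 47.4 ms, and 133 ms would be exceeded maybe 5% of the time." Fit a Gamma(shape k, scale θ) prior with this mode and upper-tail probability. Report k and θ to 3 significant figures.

k ≈ 3.51, θ ≈ 18.9

Gamma(k,θ) with k>1 has mode (k−1)θ, so θ = 47.4/(k−1).
Need P(X < 133) = 0.95 with θ tied to k this way. Start at k = 2, θ = 47.4: P(X<133) ≈ 0.770.
Too low — raise k to concentrate. Iterating converges to k ≈ 3.51.
Then θ = 47.4/(3.51−1) ≈ 18.9.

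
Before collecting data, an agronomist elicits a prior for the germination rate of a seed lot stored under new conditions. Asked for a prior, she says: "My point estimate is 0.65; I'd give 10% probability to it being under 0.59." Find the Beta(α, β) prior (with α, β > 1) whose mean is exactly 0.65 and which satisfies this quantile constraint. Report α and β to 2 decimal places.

With mean 0.65 fixed, write α = 0.65s, β = 0.35s where s = α+β.
Need P(θ < 0.59) = 0.1 under Beta(0.65s, 0.35s). Normal approximation: (q−m)/√(m(1−m)/s) ≈ z_{0.1} = -1.28, so s ≈ 0.65·0.35·(-1.28)²/(0.59−0.65)² = 103.8.
At s = 103.8: P(θ<0.59) ≈ 0.102. Adjusting to match 0.1 gives s ≈ 105.51.
So α = 0.65·105.51 ≈ 68.58, β = 0.35·105.51 ≈ 36.93.

α ≈ 68.58, β ≈ 36.93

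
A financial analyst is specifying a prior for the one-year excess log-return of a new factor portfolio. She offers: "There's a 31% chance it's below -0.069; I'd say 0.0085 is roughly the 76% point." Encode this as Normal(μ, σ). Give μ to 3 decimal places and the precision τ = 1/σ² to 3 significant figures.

μ = -0.037, τ = 241

For Normal(μ,σ), the p-quantile is μ + z_p·σ. Here z_{0.31} = -0.4959, z_{0.76} = 0.7063.
So -0.069 = μ − 0.4959σ and 0.0085 = μ + 0.7063σ.
Subtracting: σ = (0.0085 − -0.069)/(0.7063 − (-0.4959)) = 0.064.
Then μ = -0.069 − (-0.4959)·0.064 = -0.037.
Precision τ = 1/σ² = 1/0.06447² = 241.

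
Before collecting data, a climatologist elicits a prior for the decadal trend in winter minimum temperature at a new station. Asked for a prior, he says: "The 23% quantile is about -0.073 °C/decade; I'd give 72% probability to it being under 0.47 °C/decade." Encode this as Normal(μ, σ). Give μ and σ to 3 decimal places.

μ = 0.231, σ = 0.411

For Normal(μ,σ), the p-quantile is μ + z_p·σ. Here z_{0.23} = -0.7388, z_{0.72} = 0.5828.
So -0.073 = μ − 0.7388σ and 0.47 = μ + 0.5828σ.
Subtracting: σ = (0.47 − -0.073)/(0.5828 − (-0.7388)) = 0.411.
Then μ = -0.073 − (-0.7388)·0.411 = 0.231.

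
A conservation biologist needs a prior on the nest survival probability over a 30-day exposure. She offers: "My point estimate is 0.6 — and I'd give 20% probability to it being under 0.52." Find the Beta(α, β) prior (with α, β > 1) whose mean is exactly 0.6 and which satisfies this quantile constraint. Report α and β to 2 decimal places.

α ≈ 15.71, β ≈ 10.47

With mean 0.6 fixed, write α = 0.6s, β = 0.4s where s = α+β.
Need P(θ < 0.52) = 0.2 under Beta(0.6s, 0.4s). Normal approximation: (q−m)/√(m(1−m)/s) ≈ z_{0.2} = -0.842, so s ≈ 0.6·0.4·(-0.842)²/(0.52−0.6)² = 26.6.
At s = 26.6: P(θ<0.52) ≈ 0.198. Adjusting to match 0.2 gives s ≈ 26.18.
So α = 0.6·26.18 ≈ 15.71, β = 0.4·26.18 ≈ 10.47.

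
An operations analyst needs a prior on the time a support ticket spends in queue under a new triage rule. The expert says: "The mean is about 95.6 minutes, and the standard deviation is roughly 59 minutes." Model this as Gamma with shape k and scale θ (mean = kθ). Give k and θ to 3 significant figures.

For Gamma(k, scale θ): mean = kθ, variance = kθ², so CV = 1/√k.
CV = SD/mean = 59/95.6 = 0.6172, hence k = 1/CV² = 2.63.
Then θ = mean/k = 95.6/2.63 = 36.4.

k ≈ 2.63, θ ≈ 36.4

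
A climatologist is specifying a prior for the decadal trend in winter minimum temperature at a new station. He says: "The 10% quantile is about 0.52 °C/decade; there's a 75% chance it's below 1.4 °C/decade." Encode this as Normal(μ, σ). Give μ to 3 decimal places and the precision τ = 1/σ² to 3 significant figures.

For Normal(μ,σ), the p-quantile is μ + z_p·σ. Here z_{0.1} = -1.282, z_{0.75} = 0.6745.
So 0.52 = μ − 1.282σ and 1.4 = μ + 0.6745σ.
Subtracting: σ = (1.4 − 0.52)/(0.6745 − (-1.282)) = 0.450.
Then μ = 0.52 − (-1.282)·0.450 = 1.097.
Precision τ = 1/σ² = 1/0.4499² = 4.94.

μ = 1.097, τ = 4.94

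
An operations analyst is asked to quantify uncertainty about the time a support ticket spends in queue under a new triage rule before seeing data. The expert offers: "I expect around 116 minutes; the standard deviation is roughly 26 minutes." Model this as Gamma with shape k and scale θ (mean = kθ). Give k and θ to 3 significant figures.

k ≈ 19.9, θ ≈ 5.83

For Gamma(k, scale θ): mean = kθ, variance = kθ², so CV = 1/√k.
CV = SD/mean = 26/116 = 0.2241, hence k = 1/CV² = 19.9.
Then θ = mean/k = 116/19.9 = 5.83.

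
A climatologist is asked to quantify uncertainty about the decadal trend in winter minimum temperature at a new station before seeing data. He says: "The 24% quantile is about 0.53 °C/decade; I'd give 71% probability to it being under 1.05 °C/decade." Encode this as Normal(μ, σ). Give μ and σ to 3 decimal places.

The p-quantile of Normal(μ,σ) is μ + z_p·σ, with z_{0.24} = -0.7063 and z_{0.71} = 0.5534.
Eliminate σ: μ = (z₂·x₁ − z₁·x₂)/(z₂ − z₁) = (0.5534·0.53 − (-0.7063)·1.05)/1.26 = 0.822.
Then σ = (x₂ − x₁)/(z₂ − z₁) = (1.05 − 0.53)/1.26 = 0.413.

μ = 0.822, σ = 0.413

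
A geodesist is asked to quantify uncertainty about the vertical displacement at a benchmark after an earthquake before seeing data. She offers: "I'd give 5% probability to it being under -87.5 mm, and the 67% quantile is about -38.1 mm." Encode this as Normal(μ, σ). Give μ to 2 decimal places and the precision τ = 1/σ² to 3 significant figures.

μ = -48.52, τ = 0.00178

For Normal(μ,σ), the p-quantile is μ + z_p·σ. Here z_{0.05} = -1.645, z_{0.67} = 0.4399.
So -87.5 = μ − 1.645σ and -38.1 = μ + 0.4399σ.
Subtracting: σ = (-38.1 − -87.5)/(0.4399 − (-1.645)) = 23.70.
Then μ = -87.5 − (-1.645)·23.70 = -48.52.
Precision τ = 1/σ² = 1/23.7² = 0.00178.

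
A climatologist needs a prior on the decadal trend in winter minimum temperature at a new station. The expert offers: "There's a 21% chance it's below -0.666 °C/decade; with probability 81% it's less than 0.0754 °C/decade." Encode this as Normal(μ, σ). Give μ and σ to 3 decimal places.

The p-quantile of Normal(μ,σ) is μ + z_p·σ, with z_{0.21} = -0.8064 and z_{0.81} = 0.8779.
Eliminate σ: μ = (z₂·x₁ − z₁·x₂)/(z₂ − z₁) = (0.8779·-0.666 − (-0.8064)·0.0754)/1.684 = -0.311.
Then σ = (x₂ − x₁)/(z₂ − z₁) = (0.0754 − -0.666)/1.684 = 0.440.

μ = -0.311, σ = 0.440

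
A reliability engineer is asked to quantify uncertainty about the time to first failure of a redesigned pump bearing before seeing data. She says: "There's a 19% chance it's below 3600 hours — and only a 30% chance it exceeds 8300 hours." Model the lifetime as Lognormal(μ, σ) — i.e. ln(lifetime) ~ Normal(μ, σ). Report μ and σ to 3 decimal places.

μ ≈ 8.712, σ ≈ 0.596

If T ~ Lognormal(μ,σ) then ln T ~ Normal(μ,σ), so the p-quantile of ln T is μ + z_p·σ.
ln(3600) = 8.189 and ln(8300) = 9.024; z_{0.19} = -0.8779, z_{0.7} = 0.5244.
σ = (9.024 − 8.189)/(0.5244 − (-0.8779)) = 0.596.
μ = 8.189 − (-0.8779)·0.596 = 8.712.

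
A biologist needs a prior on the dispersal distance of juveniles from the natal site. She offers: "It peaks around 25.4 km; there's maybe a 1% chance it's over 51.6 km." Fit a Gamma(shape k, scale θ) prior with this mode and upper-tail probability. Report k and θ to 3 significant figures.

k ≈ 10.7, θ ≈ 2.61

Gamma(k,θ) with k>1 has mode (k−1)θ, so θ = 25.4/(k−1).
Need P(X < 51.6) = 0.99 with θ tied to k this way. Start at k = 2, θ = 25.4: P(X<51.6) ≈ 0.602.
Too low — raise k to concentrate. Iterating converges to k ≈ 10.7.
Then θ = 25.4/(10.7−1) ≈ 2.61.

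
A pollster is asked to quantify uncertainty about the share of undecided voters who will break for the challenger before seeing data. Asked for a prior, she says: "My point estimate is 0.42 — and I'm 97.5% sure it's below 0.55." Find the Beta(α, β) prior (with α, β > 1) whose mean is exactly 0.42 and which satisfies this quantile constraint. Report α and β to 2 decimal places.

With mean 0.42 fixed, write α = 0.42s, β = 0.58s where s = α+β.
Need P(θ < 0.55) = 0.975 under Beta(0.42s, 0.58s). Normal approximation: (q−m)/√(m(1−m)/s) ≈ z_{0.975} = 1.96, so s ≈ 0.42·0.58·(1.96)²/(0.55−0.42)² = 55.4.
At s = 55.4: P(θ<0.55) ≈ 0.974. Adjusting to match 0.975 gives s ≈ 56.27.
So α = 0.42·56.27 ≈ 23.64, β = 0.58·56.27 ≈ 32.64.

α ≈ 23.64, β ≈ 32.64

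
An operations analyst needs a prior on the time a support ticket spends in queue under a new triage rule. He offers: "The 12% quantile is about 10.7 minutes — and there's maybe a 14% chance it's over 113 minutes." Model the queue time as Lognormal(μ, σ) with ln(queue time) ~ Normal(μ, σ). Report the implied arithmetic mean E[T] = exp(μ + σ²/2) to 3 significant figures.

If T ~ Lognormal(μ,σ) then ln T ~ Normal(μ,σ), so the p-quantile of ln T is μ + z_p·σ.
ln(10.7) = 2.37 and ln(113) = 4.727; z_{0.12} = -1.175, z_{0.86} = 1.08.
σ = (4.727 − 2.37)/(1.08 − (-1.175)) = 1.045.
μ = 2.37 − (-1.175)·1.045 = 3.598.
E[T] = exp(μ + σ²/2) = exp(3.598 + 0.5462) = 63.1 minutes.

E[T] ≈ 63.1 minutes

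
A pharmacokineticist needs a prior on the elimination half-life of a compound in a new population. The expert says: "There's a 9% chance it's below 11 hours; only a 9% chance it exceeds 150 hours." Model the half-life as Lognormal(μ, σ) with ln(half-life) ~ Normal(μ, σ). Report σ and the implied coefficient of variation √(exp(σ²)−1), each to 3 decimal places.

If T ~ Lognormal(μ,σ) then ln T ~ Normal(μ,σ), so the p-quantile of ln T is μ + z_p·σ.
ln(11) = 2.398 and ln(150) = 5.011; z_{0.09} = -1.341, z_{0.91} = 1.341.
σ = (5.011 − 2.398)/(1.341 − (-1.341)) = 0.974.
μ = 2.398 − (-1.341)·0.974 = 3.704.
CV = √(exp(σ²)−1) = √(exp(0.9494)−1) = 1.259.

σ ≈ 0.974, CV ≈ 1.259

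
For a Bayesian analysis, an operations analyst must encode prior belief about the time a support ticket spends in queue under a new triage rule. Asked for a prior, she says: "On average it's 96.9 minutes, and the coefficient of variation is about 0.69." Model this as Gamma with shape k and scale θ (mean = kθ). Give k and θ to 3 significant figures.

k ≈ 2.1, θ ≈ 46.1

For Gamma(k, scale θ): mean = kθ, variance = kθ², so CV = 1/√k.
CV = 0.69, hence k = 1/CV² = 2.1.
Then θ = mean/k = 96.9/2.1 = 46.1.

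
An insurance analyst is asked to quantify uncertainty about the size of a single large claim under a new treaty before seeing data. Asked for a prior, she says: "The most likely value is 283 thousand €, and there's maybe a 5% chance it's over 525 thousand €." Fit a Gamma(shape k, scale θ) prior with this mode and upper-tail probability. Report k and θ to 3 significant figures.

Gamma(k,θ) with k>1 has mode (k−1)θ, so θ = 283/(k−1).
Need P(X < 525) = 0.95 with θ tied to k this way. Start at k = 2, θ = 283: P(X<525) ≈ 0.553.
Too low — raise k to concentrate. Iterating converges to k ≈ 8.29.
Then θ = 283/(8.29−1) ≈ 38.8.

k ≈ 8.29, θ ≈ 38.8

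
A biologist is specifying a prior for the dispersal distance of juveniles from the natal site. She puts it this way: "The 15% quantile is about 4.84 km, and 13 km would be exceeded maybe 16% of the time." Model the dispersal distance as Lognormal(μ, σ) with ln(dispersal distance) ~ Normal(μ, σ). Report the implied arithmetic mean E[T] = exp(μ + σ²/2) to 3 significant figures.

If T ~ Lognormal(μ,σ) then ln T ~ Normal(μ,σ), so the p-quantile of ln T is μ + z_p·σ.
ln(4.84) = 1.577 and ln(13) = 2.565; z_{0.15} = -1.036, z_{0.84} = 0.9945.
σ = (2.565 − 1.577)/(0.9945 − (-1.036)) = 0.487.
μ = 1.577 − (-1.036)·0.487 = 2.081.
E[T] = exp(μ + σ²/2) = exp(2.081 + 0.1183) = 9.02 km.

E[T] ≈ 9.02 km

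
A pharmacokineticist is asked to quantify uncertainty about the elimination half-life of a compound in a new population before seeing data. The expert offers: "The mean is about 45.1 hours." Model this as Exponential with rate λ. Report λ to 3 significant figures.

λ ≈ 0.0222

Exponential mean = 1/λ, so λ = 1/45.1 = 0.0222.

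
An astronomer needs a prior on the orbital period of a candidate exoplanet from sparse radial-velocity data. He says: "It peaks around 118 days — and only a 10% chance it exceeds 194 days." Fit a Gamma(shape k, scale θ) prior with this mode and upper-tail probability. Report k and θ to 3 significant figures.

Gamma(k,θ) with k>1 has mode (k−1)θ, so θ = 118/(k−1).
Need P(X < 194) = 0.9 with θ tied to k this way. Start at k = 2, θ = 118: P(X<194) ≈ 0.489.
Too low — raise k to concentrate. Iterating converges to k ≈ 8.63.
Then θ = 118/(8.63−1) ≈ 15.5.

k ≈ 8.63, θ ≈ 15.5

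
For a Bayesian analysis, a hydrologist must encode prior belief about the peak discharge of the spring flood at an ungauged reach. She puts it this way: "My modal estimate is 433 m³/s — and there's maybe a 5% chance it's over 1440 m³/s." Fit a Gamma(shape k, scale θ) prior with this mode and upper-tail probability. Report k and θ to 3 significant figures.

k ≈ 2.8, θ ≈ 240

Gamma(k,θ) with k>1 has mode (k−1)θ, so θ = 433/(k−1).
Need P(X < 1440) = 0.95 with θ tied to k this way. Start at k = 2, θ = 433: P(X<1440) ≈ 0.844.
Too low — raise k to concentrate. Iterating converges to k ≈ 2.8.
Then θ = 433/(2.8−1) ≈ 240.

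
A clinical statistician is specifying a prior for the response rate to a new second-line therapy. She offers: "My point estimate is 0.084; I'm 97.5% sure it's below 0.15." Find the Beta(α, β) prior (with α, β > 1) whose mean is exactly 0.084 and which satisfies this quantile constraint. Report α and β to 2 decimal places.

With mean 0.084 fixed, write α = 0.084s, β = 0.916s where s = α+β.
Need P(θ < 0.15) = 0.975 under Beta(0.084s, 0.916s). Normal approximation: (q−m)/√(m(1−m)/s) ≈ z_{0.975} = 1.96, so s ≈ 0.084·0.916·(1.96)²/(0.15−0.084)² = 67.9.
At s = 67.9: P(θ<0.15) ≈ 0.960. Adjusting to match 0.975 gives s ≈ 87.72.
So α = 0.084·87.72 ≈ 7.37, β = 0.916·87.72 ≈ 80.35.

α ≈ 7.37, β ≈ 80.35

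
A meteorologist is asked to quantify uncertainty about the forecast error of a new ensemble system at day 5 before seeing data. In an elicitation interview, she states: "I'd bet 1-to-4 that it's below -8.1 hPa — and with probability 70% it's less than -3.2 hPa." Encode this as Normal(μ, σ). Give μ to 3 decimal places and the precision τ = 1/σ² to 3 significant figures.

The p-quantile of Normal(μ,σ) is μ + z_p·σ, with z_{0.2} = -0.8416 and z_{0.7} = 0.5244.
Eliminate σ: μ = (z₂·x₁ − z₁·x₂)/(z₂ − z₁) = (0.5244·-8.1 − (-0.8416)·-3.2)/1.366 = -5.081.
Then σ = (x₂ − x₁)/(z₂ − z₁) = (-3.2 − -8.1)/1.366 = 3.587.
Precision τ = 1/σ² = 1/3.587² = 0.0777.

μ = -5.081, τ = 0.0777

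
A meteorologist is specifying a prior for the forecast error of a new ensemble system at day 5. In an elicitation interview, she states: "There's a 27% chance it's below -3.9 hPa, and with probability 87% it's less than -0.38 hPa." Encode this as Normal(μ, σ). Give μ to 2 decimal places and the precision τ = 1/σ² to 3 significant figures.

μ = -2.66, τ = 0.244

The p-quantile of Normal(μ,σ) is μ + z_p·σ, with z_{0.27} = -0.6128 and z_{0.87} = 1.126.
Eliminate σ: μ = (z₂·x₁ − z₁·x₂)/(z₂ − z₁) = (1.126·-3.9 − (-0.6128)·-0.38)/1.739 = -2.66.
Then σ = (x₂ − x₁)/(z₂ − z₁) = (-0.38 − -3.9)/1.739 = 2.02.
Precision τ = 1/σ² = 1/2.024² = 0.244.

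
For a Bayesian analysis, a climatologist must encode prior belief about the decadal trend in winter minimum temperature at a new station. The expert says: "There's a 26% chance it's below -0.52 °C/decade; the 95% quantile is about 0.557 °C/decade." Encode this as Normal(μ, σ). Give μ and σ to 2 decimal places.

The p-quantile of Normal(μ,σ) is μ + z_p·σ, with z_{0.26} = -0.6433 and z_{0.95} = 1.645.
Eliminate σ: μ = (z₂·x₁ − z₁·x₂)/(z₂ − z₁) = (1.645·-0.52 − (-0.6433)·0.557)/2.288 = -0.22.
Then σ = (x₂ − x₁)/(z₂ − z₁) = (0.557 − -0.52)/2.288 = 0.47.

μ = -0.22, σ = 0.47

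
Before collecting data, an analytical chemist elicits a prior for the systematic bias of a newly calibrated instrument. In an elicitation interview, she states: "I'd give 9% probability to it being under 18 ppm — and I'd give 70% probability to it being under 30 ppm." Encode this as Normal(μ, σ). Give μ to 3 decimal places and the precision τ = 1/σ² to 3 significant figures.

For Normal(μ,σ), the p-quantile is μ + z_p·σ. Here z_{0.09} = -1.341, z_{0.7} = 0.5244.
So 18 = μ − 1.341σ and 30 = μ + 0.5244σ.
Subtracting: σ = (30 − 18)/(0.5244 − (-1.341)) = 6.434.
Then μ = 18 − (-1.341)·6.434 = 26.626.
Precision τ = 1/σ² = 1/6.434² = 0.0242.

μ = 26.626, τ = 0.0242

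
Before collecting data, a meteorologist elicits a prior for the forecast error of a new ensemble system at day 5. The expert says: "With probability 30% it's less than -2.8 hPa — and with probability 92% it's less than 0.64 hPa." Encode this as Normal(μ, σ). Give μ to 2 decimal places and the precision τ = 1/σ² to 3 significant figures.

μ = -1.87, τ = 0.315

For Normal(μ,σ), the p-quantile is μ + z_p·σ. Here z_{0.3} = -0.5244, z_{0.92} = 1.405.
So -2.8 = μ − 0.5244σ and 0.64 = μ + 1.405σ.
Subtracting: σ = (0.64 − -2.8)/(1.405 − (-0.5244)) = 1.78.
Then μ = -2.8 − (-0.5244)·1.78 = -1.87.
Precision τ = 1/σ² = 1/1.783² = 0.315.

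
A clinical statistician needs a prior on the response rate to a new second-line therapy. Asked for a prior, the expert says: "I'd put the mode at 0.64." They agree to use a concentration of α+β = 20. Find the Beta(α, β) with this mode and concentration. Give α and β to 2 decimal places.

For α,β > 1 the Beta mode is (α−1)/(α+β−2). With α+β = 20, the mode is (α−1)/18.
Set (α−1)/18 = 0.64 → α = 1 + 0.64·18 = 12.52.
β = 20 − α = 7.48.

α = 12.52, β = 7.48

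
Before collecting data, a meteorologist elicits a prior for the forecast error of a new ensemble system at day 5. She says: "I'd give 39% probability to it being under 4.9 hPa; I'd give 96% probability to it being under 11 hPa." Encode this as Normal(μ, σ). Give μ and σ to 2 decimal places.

μ = 5.74, σ = 3.00

The p-quantile of Normal(μ,σ) is μ + z_p·σ, with z_{0.39} = -0.2793 and z_{0.96} = 1.751.
Eliminate σ: μ = (z₂·x₁ − z₁·x₂)/(z₂ − z₁) = (1.751·4.9 − (-0.2793)·11)/2.03 = 5.74.
Then σ = (x₂ − x₁)/(z₂ − z₁) = (11 − 4.9)/2.03 = 3.00.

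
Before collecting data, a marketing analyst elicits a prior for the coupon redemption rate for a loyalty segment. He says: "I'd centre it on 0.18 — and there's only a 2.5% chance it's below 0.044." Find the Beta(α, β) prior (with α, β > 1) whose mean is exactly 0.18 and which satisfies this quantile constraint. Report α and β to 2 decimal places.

With mean 0.18 fixed, write α = 0.18s, β = 0.82s where s = α+β.
Need P(θ < 0.044) = 0.025 under Beta(0.18s, 0.82s). Normal approximation: (q−m)/√(m(1−m)/s) ≈ z_{0.025} = -1.96, so s ≈ 0.18·0.82·(-1.96)²/(0.044−0.18)² = 30.7.
At s = 30.7: P(θ<0.044) ≈ 0.004. Adjusting to match 0.025 gives s ≈ 17.71.
So α = 0.18·17.71 ≈ 3.19, β = 0.82·17.71 ≈ 14.53.

α ≈ 3.19, β ≈ 14.53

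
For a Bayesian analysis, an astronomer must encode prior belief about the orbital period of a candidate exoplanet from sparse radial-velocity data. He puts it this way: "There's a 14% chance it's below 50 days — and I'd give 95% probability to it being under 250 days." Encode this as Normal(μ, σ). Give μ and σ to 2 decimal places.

μ = 129.28, σ = 73.39

The p-quantile of Normal(μ,σ) is μ + z_p·σ, with z_{0.14} = -1.08 and z_{0.95} = 1.645.
Eliminate σ: μ = (z₂·x₁ − z₁·x₂)/(z₂ − z₁) = (1.645·50 − (-1.08)·250)/2.725 = 129.28.
Then σ = (x₂ − x₁)/(z₂ − z₁) = (250 − 50)/2.725 = 73.39.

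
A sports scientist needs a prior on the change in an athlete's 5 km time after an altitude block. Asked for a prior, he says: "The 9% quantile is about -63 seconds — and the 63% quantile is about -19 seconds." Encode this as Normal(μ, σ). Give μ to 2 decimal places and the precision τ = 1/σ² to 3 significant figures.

For Normal(μ,σ), the p-quantile is μ + z_p·σ. Here z_{0.09} = -1.341, z_{0.63} = 0.3319.
So -63 = μ − 1.341σ and -19 = μ + 0.3319σ.
Subtracting: σ = (-19 − -63)/(0.3319 − (-1.341)) = 26.31.
Then μ = -63 − (-1.341)·26.31 = -27.73.
Precision τ = 1/σ² = 1/26.31² = 0.00145.

μ = -27.73, τ = 0.00145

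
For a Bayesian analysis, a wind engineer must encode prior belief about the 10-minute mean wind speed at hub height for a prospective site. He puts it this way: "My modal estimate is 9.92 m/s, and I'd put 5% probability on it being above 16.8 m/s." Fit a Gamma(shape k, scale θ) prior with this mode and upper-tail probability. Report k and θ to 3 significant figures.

Gamma(k,θ) with k>1 has mode (k−1)θ, so θ = 9.92/(k−1).
Need P(X < 16.8) = 0.95 with θ tied to k this way. Start at k = 2, θ = 9.92: P(X<16.8) ≈ 0.505.
Too low — raise k to concentrate. Iterating converges to k ≈ 11.1.
Then θ = 9.92/(11.1−1) ≈ 0.986.

k ≈ 11.1, θ ≈ 0.986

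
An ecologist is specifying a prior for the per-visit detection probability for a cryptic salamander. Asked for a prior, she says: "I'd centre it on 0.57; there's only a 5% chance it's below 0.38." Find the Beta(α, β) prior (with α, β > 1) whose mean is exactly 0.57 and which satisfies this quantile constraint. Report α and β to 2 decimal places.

α ≈ 10.46, β ≈ 7.89

With mean 0.57 fixed, write α = 0.57s, β = 0.43s where s = α+β.
Need P(θ < 0.38) = 0.05 under Beta(0.57s, 0.43s). Normal approximation: (q−m)/√(m(1−m)/s) ≈ z_{0.05} = -1.64, so s ≈ 0.57·0.43·(-1.64)²/(0.38−0.57)² = 18.4.
At s = 18.4: P(θ<0.38) ≈ 0.050. Adjusting to match 0.05 gives s ≈ 18.34.
So α = 0.57·18.34 ≈ 10.46, β = 0.43·18.34 ≈ 7.89.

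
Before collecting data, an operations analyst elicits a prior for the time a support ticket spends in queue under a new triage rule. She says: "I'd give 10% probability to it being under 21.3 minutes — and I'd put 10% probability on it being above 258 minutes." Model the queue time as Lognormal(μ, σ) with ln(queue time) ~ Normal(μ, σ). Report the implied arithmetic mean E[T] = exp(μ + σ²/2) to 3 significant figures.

If T ~ Lognormal(μ,σ) then ln T ~ Normal(μ,σ), so the p-quantile of ln T is μ + z_p·σ.
ln(21.3) = 3.059 and ln(258) = 5.553; z_{0.1} = -1.282, z_{0.9} = 1.282.
σ = (5.553 − 3.059)/(1.282 − (-1.282)) = 0.973.
μ = 3.059 − (-1.282)·0.973 = 4.306.
E[T] = exp(μ + σ²/2) = exp(4.306 + 0.4735) = 119 minutes.

E[T] ≈ 119 minutes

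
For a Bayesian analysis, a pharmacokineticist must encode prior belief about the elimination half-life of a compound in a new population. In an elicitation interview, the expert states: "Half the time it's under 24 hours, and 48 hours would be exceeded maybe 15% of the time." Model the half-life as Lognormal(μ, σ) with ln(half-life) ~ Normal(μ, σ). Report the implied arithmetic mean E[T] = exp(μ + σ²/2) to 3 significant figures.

E[T] ≈ 30 hours

If T ~ Lognormal(μ,σ) then ln T ~ Normal(μ,σ), so the p-quantile of ln T is μ + z_p·σ.
ln(24) = 3.178 and ln(48) = 3.871; z_{0.5} = 0, z_{0.85} = 1.036.
σ = (3.871 − 3.178)/(1.036 − (0)) = 0.669.
μ = 3.178 − (0)·0.669 = 3.178.
E[T] = exp(μ + σ²/2) = exp(3.178 + 0.2236) = 30 hours.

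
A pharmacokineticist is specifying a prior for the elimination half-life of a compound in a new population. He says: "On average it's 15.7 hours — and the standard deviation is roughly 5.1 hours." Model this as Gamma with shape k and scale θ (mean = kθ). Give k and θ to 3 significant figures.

k ≈ 9.48, θ ≈ 1.66

For Gamma(k, scale θ): mean = kθ, variance = kθ², so CV = 1/√k.
CV = SD/mean = 5.1/15.7 = 0.3248, hence k = 1/CV² = 9.48.
Then θ = mean/k = 15.7/9.48 = 1.66.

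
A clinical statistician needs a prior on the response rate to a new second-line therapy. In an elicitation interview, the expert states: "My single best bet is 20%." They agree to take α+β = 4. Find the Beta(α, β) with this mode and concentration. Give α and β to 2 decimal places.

α = 1.40, β = 2.60

For α,β > 1 the Beta mode is (α−1)/(α+β−2). With α+β = 4, the mode is (α−1)/2.
Set (α−1)/2 = 0.2 → α = 1 + 0.2·2 = 1.40.
β = 4 − α = 2.60.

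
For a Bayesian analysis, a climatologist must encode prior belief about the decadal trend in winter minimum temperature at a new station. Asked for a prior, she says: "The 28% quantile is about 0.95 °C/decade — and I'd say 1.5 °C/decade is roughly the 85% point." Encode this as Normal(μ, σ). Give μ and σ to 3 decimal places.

For Normal(μ,σ), the p-quantile is μ + z_p·σ. Here z_{0.28} = -0.5828, z_{0.85} = 1.036.
So 0.95 = μ − 0.5828σ and 1.5 = μ + 1.036σ.
Subtracting: σ = (1.5 − 0.95)/(1.036 − (-0.5828)) = 0.340.
Then μ = 0.95 − (-0.5828)·0.340 = 1.148.

μ = 1.148, σ = 0.340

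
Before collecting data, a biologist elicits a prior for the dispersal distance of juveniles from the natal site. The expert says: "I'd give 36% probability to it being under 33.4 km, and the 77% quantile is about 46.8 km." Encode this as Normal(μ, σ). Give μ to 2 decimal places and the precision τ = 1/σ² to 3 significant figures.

μ = 37.78, τ = 0.00671

For Normal(μ,σ), the p-quantile is μ + z_p·σ. Here z_{0.36} = -0.3585, z_{0.77} = 0.7388.
So 33.4 = μ − 0.3585σ and 46.8 = μ + 0.7388σ.
Subtracting: σ = (46.8 − 33.4)/(0.7388 − (-0.3585)) = 12.21.
Then μ = 33.4 − (-0.3585)·12.21 = 37.78.
Precision τ = 1/σ² = 1/12.21² = 0.00671.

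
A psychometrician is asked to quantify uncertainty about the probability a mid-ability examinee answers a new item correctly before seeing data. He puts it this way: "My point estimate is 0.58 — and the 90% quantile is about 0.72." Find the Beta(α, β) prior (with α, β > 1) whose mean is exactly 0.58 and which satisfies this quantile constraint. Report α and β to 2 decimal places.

α ≈ 11.31, β ≈ 8.19

With mean 0.58 fixed, write α = 0.58s, β = 0.42s where s = α+β.
Need P(θ < 0.72) = 0.9 under Beta(0.58s, 0.42s). Normal approximation: (q−m)/√(m(1−m)/s) ≈ z_{0.9} = 1.28, so s ≈ 0.58·0.42·(1.28)²/(0.72−0.58)² = 20.4.
At s = 20.4: P(θ<0.72) ≈ 0.905. Adjusting to match 0.9 gives s ≈ 19.50.
So α = 0.58·19.50 ≈ 11.31, β = 0.42·19.50 ≈ 8.19.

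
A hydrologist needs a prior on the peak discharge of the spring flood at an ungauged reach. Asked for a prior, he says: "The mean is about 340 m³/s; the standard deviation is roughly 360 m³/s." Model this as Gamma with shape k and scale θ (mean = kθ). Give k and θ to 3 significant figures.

For Gamma(k, scale θ): mean = kθ, variance = kθ², so CV = 1/√k.
CV = SD/mean = 360/340 = 1.059, hence k = 1/CV² = 0.892.
Then θ = mean/k = 340/0.892 = 381.

k ≈ 0.892, θ ≈ 381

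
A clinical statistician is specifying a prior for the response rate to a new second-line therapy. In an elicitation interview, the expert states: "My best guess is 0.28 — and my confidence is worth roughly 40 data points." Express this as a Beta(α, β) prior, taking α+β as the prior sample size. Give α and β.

α = 11.2, β = 28.8

Under the effective-sample-size interpretation, Beta(α, β) has prior mean α/(α+β) and prior sample size α+β.
So α+β = 40 and α/(α+β) = 0.28, giving α = 0.28·40 = 11.2 and β = 40 − 11.2 = 28.8.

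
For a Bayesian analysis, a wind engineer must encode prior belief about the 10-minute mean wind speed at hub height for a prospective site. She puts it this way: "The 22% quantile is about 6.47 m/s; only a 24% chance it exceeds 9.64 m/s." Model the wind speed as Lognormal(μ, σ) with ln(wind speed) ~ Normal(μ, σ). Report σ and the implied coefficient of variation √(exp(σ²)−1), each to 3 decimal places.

σ ≈ 0.270, CV ≈ 0.275

If T ~ Lognormal(μ,σ) then ln T ~ Normal(μ,σ), so the p-quantile of ln T is μ + z_p·σ.
ln(6.47) = 1.867 and ln(9.64) = 2.266; z_{0.22} = -0.7722, z_{0.76} = 0.7063.
σ = (2.266 − 1.867)/(0.7063 − (-0.7722)) = 0.270.
μ = 1.867 − (-0.7722)·0.270 = 2.075.
CV = √(exp(σ²)−1) = √(exp(0.0727)−1) = 0.275.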